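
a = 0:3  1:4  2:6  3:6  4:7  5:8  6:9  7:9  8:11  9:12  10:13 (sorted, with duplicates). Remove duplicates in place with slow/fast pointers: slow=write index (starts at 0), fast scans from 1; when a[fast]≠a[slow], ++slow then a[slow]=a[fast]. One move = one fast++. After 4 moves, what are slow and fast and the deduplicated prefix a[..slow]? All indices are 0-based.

(s=0,f=1) a[fast]=4≠a[slow]=3 write a[1]=4 → slow++,fast++
(s=1,f=2) a[fast]=6≠a[slow]=4 write a[2]=6 → slow++,fast++
(s=2,f=3) a[fast]=6=a[slow] dup → fast++
(s=2,f=4) a[fast]=7≠a[slow]=6 write a[3]=7 → slow++,fast++

slow=3, fast=5, prefix=[3, 4, 6, 7]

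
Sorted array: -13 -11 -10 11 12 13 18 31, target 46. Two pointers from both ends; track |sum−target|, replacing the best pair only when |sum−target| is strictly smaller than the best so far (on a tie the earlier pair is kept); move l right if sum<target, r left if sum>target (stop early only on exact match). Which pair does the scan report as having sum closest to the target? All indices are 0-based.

[0,7] -13+31=18 d=28 * → l++
[1,7] -11+31=20 d=26 * → l++
[2,7] -10+31=21 d=25 * → l++
[3,7] 11+31=42 d=4 * → l++
[4,7] 12+31=43 d=3 * → l++
[5,7] 13+31=44 d=2 * → l++
[6,7] 18+31=49 d=3 → r--

pair (13, 31) with sum 44 (|Δ|=2)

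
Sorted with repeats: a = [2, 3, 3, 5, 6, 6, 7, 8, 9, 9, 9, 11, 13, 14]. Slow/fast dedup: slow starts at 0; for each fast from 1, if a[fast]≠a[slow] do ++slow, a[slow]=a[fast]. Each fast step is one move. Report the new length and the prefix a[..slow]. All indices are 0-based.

(s=0,f=1) a[fast]=3≠a[slow]=2 write a[1]=3 → slow++,fast++
(s=1,f=2) a[fast]=3=a[slow] dup → fast++
(s=1,f=3) a[fast]=5≠a[slow]=3 write a[2]=5 → slow++,fast++
(s=2,f=4) a[fast]=6≠a[slow]=5 write a[3]=6 → slow++,fast++
(s=3,f=5) a[fast]=6=a[slow] dup → fast++
(s=3,f=6) a[fast]=7≠a[slow]=6 write a[4]=7 → slow++,fast++
(s=4,f=7) a[fast]=8≠a[slow]=7 write a[5]=8 → slow++,fast++
(s=5,f=8) a[fast]=9≠a[slow]=8 write a[6]=9 → slow++,fast++
(s=6,f=9) a[fast]=9=a[slow] dup → fast++
(s=6,f=10) a[fast]=9=a[slow] dup → fast++
(s=6,f=11) a[fast]=11≠a[slow]=9 write a[7]=11 → slow++,fast++
(s=7,f=12) a[fast]=13≠a[slow]=11 write a[8]=13 → slow++,fast++
(s=8,f=13) a[fast]=14≠a[slow]=13 write a[9]=14 → slow++,fast++

length 10; prefix = [2, 3, 5, 6, 7, 8, 9, 11, 13, 14]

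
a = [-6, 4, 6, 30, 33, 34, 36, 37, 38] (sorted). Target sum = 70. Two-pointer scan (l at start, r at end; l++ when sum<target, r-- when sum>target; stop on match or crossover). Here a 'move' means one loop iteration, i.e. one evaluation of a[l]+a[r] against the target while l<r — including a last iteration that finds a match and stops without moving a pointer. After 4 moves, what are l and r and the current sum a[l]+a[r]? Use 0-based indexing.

l=4, r=8, sum=71

l=0 r=8: -6+38=32 <70, l++
l=1 r=8: 4+38=42 <70, l++
l=2 r=8: 6+38=44 <70, l++
l=3 r=8: 30+38=68 <70, l++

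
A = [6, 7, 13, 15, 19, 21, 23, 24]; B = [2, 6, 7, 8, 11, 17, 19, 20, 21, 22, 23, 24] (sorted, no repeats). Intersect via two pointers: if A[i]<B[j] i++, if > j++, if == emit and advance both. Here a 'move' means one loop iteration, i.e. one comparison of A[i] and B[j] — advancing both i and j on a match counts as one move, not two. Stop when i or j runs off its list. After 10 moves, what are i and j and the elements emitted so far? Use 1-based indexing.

[i=1,j=1] 6>2 → j++
[i=1,j=2] 6==6 emit → i++,j++
[i=2,j=3] 7==7 emit → i++,j++
[i=3,j=4] 13>8 → j++
[i=3,j=5] 13>11 → j++
[i=3,j=6] 13<17 → i++
[i=4,j=6] 15<17 → i++
[i=5,j=6] 19>17 → j++
[i=5,j=7] 19==19 emit → i++,j++
[i=6,j=8] 21>20 → j++

i=6, j=9, emitted=[6, 7, 19]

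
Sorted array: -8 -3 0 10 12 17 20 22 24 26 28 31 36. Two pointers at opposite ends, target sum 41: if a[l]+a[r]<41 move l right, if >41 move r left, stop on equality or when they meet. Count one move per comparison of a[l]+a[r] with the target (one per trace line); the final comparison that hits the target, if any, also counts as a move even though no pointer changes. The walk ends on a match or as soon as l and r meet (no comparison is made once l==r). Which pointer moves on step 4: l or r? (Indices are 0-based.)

l=0 r=12: -8+36=28 <41, l++
l=1 r=12: -3+36=33 <41, l++
l=2 r=12: 0+36=36 <41, l++
l=3 r=12: 10+36=46 >41, r--

r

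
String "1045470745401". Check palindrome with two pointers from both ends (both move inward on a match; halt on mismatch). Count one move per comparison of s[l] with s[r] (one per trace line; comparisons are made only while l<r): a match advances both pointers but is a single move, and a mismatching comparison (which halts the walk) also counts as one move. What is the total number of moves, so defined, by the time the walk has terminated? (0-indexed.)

6 moves

l=0 r=12: '1'=='1', l++,r--
l=1 r=11: '0'=='0', l++,r--
l=2 r=10: '4'=='4', l++,r--
l=3 r=9: '5'=='5', l++,r--
l=4 r=8: '4'=='4', l++,r--
l=5 r=7: '7'=='7', l++,r--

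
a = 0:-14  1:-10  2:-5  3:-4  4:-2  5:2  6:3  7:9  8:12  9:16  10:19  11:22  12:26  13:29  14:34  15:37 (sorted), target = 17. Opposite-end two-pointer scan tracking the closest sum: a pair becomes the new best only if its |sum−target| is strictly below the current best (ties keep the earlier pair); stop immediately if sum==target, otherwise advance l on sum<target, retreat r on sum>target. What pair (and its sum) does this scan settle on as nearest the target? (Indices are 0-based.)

pair (-5, 22) with sum 17 (|Δ|=0)

l=0 r=15: -14+37=23 d=6 *, r--
l=0 r=14: -14+34=20 d=3 *, r--
l=0 r=13: -14+29=15 d=2 *, l++
l=1 r=13: -10+29=19 d=2, r--
l=1 r=12: -10+26=16 d=1 *, l++
l=2 r=12: -5+26=21 d=4, r--
l=2 r=11: -5+22=17 d=0 *, stop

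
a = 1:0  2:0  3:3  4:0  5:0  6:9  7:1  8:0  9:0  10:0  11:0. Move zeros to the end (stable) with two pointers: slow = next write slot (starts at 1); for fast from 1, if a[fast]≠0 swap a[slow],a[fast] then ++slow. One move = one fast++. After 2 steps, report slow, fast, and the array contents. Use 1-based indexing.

(s=1,f=1) a[fast]=0 → fast++
(s=1,f=2) a[fast]=0 → fast++

slow=1, fast=3, a=[0, 0, 3, 0, 0, 9, 1, 0, 0, 0, 0]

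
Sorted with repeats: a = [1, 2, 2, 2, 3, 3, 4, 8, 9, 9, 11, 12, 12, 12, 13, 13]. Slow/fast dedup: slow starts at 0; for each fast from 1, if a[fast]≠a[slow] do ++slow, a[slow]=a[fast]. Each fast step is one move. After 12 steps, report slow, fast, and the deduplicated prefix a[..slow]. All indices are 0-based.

slow=7, fast=13, prefix=[1, 2, 3, 4, 8, 9, 11, 12]

slow=0 fast=1: a[fast]=2≠a[slow]=1 write a[1]=2, slow++,fast++
slow=1 fast=2: a[fast]=2=a[slow] dup, fast++
slow=1 fast=3: a[fast]=2=a[slow] dup, fast++
slow=1 fast=4: a[fast]=3≠a[slow]=2 write a[2]=3, slow++,fast++
slow=2 fast=5: a[fast]=3=a[slow] dup, fast++
slow=2 fast=6: a[fast]=4≠a[slow]=3 write a[3]=4, slow++,fast++
slow=3 fast=7: a[fast]=8≠a[slow]=4 write a[4]=8, slow++,fast++
slow=4 fast=8: a[fast]=9≠a[slow]=8 write a[5]=9, slow++,fast++
slow=5 fast=9: a[fast]=9=a[slow] dup, fast++
slow=5 fast=10: a[fast]=11≠a[slow]=9 write a[6]=11, slow++,fast++
slow=6 fast=11: a[fast]=12≠a[slow]=11 write a[7]=12, slow++,fast++
slow=7 fast=12: a[fast]=12=a[slow] dup, fast++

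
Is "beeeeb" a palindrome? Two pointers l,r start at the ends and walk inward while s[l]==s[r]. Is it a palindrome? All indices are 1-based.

l=1 r=6: 'b'=='b', l++,r--
l=2 r=5: 'e'=='e', l++,r--
l=3 r=4: 'e'=='e', l++,r--

palindrome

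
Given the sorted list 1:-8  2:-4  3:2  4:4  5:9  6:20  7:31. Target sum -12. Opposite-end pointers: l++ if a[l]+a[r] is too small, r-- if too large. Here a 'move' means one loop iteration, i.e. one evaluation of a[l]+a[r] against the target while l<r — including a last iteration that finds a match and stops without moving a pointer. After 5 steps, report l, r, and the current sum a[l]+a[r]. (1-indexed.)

[1,7] -8+31=23 >-12 → r--
[1,6] -8+20=12 >-12 → r--
[1,5] -8+9=1 >-12 → r--
[1,4] -8+4=-4 >-12 → r--
[1,3] -8+2=-6 >-12 → r--

l=1, r=2, sum=-12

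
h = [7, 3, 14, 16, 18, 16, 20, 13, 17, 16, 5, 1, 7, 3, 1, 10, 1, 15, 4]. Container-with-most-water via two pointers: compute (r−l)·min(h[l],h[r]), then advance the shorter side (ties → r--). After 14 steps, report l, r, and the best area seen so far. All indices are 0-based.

[0,18] min(7,4)*18=72 best=72 * → r--
[0,17] min(7,15)*17=119 best=119 * → l++
[1,17] min(3,15)*16=48 best=119 → l++
[2,17] min(14,15)*15=210 best=210 * → l++
[3,17] min(16,15)*14=210 best=210 → r--
[3,16] min(16,1)*13=13 best=210 → r--
[3,15] min(16,10)*12=120 best=210 → r--
[3,14] min(16,1)*11=11 best=210 → r--
[3,13] min(16,3)*10=30 best=210 → r--
[3,12] min(16,7)*9=63 best=210 → r--
[3,11] min(16,1)*8=8 best=210 → r--
[3,10] min(16,5)*7=35 best=210 → r--
[3,9] min(16,16)*6=96 best=210 → r--
[3,8] min(16,17)*5=80 best=210 → l++

l=4, r=8, best area=210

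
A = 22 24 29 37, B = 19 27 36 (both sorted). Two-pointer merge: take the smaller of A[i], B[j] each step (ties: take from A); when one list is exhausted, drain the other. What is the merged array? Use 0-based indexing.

[19, 22, 24, 27, 29, 36, 37]

[i=0,j=0] A[i]=22>B[j]=19 take 19 → j++
[i=0,j=1] A[i]=22<=B[j]=27 take 22 → i++
[i=1,j=1] A[i]=24<=B[j]=27 take 24 → i++
[i=2,j=1] A[i]=29>B[j]=27 take 27 → j++
[i=2,j=2] A[i]=29<=B[j]=36 take 29 → i++
[i=3,j=2] A[i]=37>B[j]=36 take 36 → j++
[i=3,j=3] B done, take A[i]=37 → i++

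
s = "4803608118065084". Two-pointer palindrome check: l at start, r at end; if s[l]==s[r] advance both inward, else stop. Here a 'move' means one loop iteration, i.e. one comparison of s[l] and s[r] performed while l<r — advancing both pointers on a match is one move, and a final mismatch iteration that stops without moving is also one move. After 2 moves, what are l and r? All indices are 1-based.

[1,16] '4'=='4' → l++,r--
[2,15] '8'=='8' → l++,r--

l=3, r=14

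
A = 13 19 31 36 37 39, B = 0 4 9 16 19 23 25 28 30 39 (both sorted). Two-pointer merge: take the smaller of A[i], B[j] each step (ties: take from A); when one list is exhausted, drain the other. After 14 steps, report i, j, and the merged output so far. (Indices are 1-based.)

i=6, j=10, merged so far=[0, 4, 9, 13, 16, 19, 19, 23, 25, 28, 30, 31, 36, 37]

[i=1,j=1] A[i]=13>B[j]=0 take 0 → j++
[i=1,j=2] A[i]=13>B[j]=4 take 4 → j++
[i=1,j=3] A[i]=13>B[j]=9 take 9 → j++
[i=1,j=4] A[i]=13<=B[j]=16 take 13 → i++
[i=2,j=4] A[i]=19>B[j]=16 take 16 → j++
[i=2,j=5] A[i]=19<=B[j]=19 take 19 → i++
[i=3,j=5] A[i]=31>B[j]=19 take 19 → j++
[i=3,j=6] A[i]=31>B[j]=23 take 23 → j++
[i=3,j=7] A[i]=31>B[j]=25 take 25 → j++
[i=3,j=8] A[i]=31>B[j]=28 take 28 → j++
[i=3,j=9] A[i]=31>B[j]=30 take 30 → j++
[i=3,j=10] A[i]=31<=B[j]=39 take 31 → i++
[i=4,j=10] A[i]=36<=B[j]=39 take 36 → i++
[i=5,j=10] A[i]=37<=B[j]=39 take 37 → i++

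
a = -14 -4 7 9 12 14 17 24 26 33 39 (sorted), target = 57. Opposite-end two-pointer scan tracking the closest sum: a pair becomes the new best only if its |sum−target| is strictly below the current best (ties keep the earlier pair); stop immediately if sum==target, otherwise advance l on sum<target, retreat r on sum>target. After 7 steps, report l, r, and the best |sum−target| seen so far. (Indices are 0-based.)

[0,10] -14+39=25 d=32 * → l++
[1,10] -4+39=35 d=22 * → l++
[2,10] 7+39=46 d=11 * → l++
[3,10] 9+39=48 d=9 * → l++
[4,10] 12+39=51 d=6 * → l++
[5,10] 14+39=53 d=4 * → l++
[6,10] 17+39=56 d=1 * → l++

l=7, r=10, best |Δ|=1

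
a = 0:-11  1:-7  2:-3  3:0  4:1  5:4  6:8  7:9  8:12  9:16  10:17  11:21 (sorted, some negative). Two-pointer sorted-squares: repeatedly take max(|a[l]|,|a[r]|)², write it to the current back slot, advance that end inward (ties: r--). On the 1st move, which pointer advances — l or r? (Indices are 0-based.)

[0,11] |-11|<=|21| out[11]=441 → r--

r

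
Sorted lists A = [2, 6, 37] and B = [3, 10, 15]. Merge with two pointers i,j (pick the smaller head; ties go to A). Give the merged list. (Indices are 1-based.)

i=1 j=1: A[i]=2<=B[j]=3 take 2, i++
i=2 j=1: A[i]=6>B[j]=3 take 3, j++
i=2 j=2: A[i]=6<=B[j]=10 take 6, i++
i=3 j=2: A[i]=37>B[j]=10 take 10, j++
i=3 j=3: A[i]=37>B[j]=15 take 15, j++
i=3 j=4: B done, take A[i]=37, i++

[2, 3, 6, 10, 15, 37]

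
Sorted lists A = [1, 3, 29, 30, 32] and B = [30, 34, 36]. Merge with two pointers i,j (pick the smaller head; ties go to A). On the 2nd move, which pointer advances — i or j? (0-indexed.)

i

i=0 j=0: A[i]=1<=B[j]=30 take 1, i++
i=1 j=0: A[i]=3<=B[j]=30 take 3, i++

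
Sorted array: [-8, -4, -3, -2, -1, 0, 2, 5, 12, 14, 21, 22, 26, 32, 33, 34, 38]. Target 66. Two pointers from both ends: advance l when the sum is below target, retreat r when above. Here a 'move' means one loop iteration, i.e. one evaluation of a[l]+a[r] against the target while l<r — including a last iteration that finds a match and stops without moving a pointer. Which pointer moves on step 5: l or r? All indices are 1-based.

l=1 r=17: -8+38=30 <66, l++
l=2 r=17: -4+38=34 <66, l++
l=3 r=17: -3+38=35 <66, l++
l=4 r=17: -2+38=36 <66, l++
l=5 r=17: -1+38=37 <66, l++

l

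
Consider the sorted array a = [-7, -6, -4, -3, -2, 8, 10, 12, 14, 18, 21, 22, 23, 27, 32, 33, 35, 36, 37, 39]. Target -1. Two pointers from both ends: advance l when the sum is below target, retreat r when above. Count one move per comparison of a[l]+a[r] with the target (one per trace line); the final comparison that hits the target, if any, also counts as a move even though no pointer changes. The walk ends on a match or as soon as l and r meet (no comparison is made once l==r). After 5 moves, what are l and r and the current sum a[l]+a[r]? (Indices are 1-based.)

l=1, r=15, sum=25

[1,20] -7+39=32 >-1 → r--
[1,19] -7+37=30 >-1 → r--
[1,18] -7+36=29 >-1 → r--
[1,17] -7+35=28 >-1 → r--
[1,16] -7+33=26 >-1 → r--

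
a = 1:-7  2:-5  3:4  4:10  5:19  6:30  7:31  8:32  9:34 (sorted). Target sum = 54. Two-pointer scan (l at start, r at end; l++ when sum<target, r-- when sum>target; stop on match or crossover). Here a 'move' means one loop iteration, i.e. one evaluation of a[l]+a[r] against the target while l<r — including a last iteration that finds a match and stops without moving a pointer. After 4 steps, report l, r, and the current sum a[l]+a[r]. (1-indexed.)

l=5, r=9, sum=53

l=1 r=9: -7+34=27 <54, l++
l=2 r=9: -5+34=29 <54, l++
l=3 r=9: 4+34=38 <54, l++
l=4 r=9: 10+34=44 <54, l++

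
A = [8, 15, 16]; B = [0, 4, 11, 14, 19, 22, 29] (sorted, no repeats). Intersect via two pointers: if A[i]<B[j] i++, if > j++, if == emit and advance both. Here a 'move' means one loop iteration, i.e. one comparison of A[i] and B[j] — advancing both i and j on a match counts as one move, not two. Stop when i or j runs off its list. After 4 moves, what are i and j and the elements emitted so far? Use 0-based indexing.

i=1, j=3, emitted=[]

i=0 j=0: 8>0, j++
i=0 j=1: 8>4, j++
i=0 j=2: 8<11, i++
i=1 j=2: 15>11, j++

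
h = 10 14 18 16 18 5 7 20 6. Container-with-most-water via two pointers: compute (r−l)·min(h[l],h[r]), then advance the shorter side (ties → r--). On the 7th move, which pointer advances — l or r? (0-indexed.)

l

[0,8] min(10,6)*8=48 best=48 * → r--
[0,7] min(10,20)*7=70 best=70 * → l++
[1,7] min(14,20)*6=84 best=84 * → l++
[2,7] min(18,20)*5=90 best=90 * → l++
[3,7] min(16,20)*4=64 best=90 → l++
[4,7] min(18,20)*3=54 best=90 → l++
[5,7] min(5,20)*2=10 best=90 → l++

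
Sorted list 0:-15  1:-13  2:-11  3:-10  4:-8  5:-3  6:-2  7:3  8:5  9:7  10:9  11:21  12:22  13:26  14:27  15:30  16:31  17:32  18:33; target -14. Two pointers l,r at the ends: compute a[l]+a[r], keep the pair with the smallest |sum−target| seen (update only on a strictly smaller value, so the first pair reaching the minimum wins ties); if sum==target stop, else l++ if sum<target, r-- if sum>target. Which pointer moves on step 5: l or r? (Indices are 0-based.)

[0,18] -15+33=18 d=32 * → r--
[0,17] -15+32=17 d=31 * → r--
[0,16] -15+31=16 d=30 * → r--
[0,15] -15+30=15 d=29 * → r--
[0,14] -15+27=12 d=26 * → r--

r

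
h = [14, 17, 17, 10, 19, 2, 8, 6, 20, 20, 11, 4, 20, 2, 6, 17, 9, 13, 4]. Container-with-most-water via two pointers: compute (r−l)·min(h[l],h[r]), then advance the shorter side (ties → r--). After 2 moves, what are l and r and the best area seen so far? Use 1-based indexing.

[1,19] min(14,4)*18=72 best=72 * → r--
[1,18] min(14,13)*17=221 best=221 * → r--

l=1, r=17, best area=221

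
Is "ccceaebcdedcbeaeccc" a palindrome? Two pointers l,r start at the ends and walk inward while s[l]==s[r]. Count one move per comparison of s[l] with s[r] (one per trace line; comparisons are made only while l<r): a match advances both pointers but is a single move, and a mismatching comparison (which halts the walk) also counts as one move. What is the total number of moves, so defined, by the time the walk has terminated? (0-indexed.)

9 moves

[0,18] 'c'=='c' → l++,r--
[1,17] 'c'=='c' → l++,r--
[2,16] 'c'=='c' → l++,r--
[3,15] 'e'=='e' → l++,r--
[4,14] 'a'=='a' → l++,r--
[5,13] 'e'=='e' → l++,r--
[6,12] 'b'=='b' → l++,r--
[7,11] 'c'=='c' → l++,r--
[8,10] 'd'=='d' → l++,r--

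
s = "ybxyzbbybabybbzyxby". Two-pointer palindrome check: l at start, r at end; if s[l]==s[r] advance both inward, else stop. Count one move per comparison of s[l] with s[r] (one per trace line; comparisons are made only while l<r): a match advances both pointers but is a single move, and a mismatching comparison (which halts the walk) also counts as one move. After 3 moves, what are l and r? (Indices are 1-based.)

l=4, r=16

l=1 r=19: 'y'=='y', l++,r--
l=2 r=18: 'b'=='b', l++,r--
l=3 r=17: 'x'=='x', l++,r--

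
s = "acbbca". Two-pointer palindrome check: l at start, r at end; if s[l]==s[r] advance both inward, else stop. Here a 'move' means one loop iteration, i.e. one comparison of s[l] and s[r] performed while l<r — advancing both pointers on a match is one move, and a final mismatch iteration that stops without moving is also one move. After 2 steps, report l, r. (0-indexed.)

l=2, r=3

l=0 r=5: 'a'=='a', l++,r--
l=1 r=4: 'c'=='c', l++,r--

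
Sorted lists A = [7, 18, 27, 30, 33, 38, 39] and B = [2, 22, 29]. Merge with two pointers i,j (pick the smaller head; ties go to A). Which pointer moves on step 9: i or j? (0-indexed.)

[i=0,j=0] A[i]=7>B[j]=2 take 2 → j++
[i=0,j=1] A[i]=7<=B[j]=22 take 7 → i++
[i=1,j=1] A[i]=18<=B[j]=22 take 18 → i++
[i=2,j=1] A[i]=27>B[j]=22 take 22 → j++
[i=2,j=2] A[i]=27<=B[j]=29 take 27 → i++
[i=3,j=2] A[i]=30>B[j]=29 take 29 → j++
[i=3,j=3] B done, take A[i]=30 → i++
[i=4,j=3] B done, take A[i]=33 → i++
[i=5,j=3] B done, take A[i]=38 → i++

i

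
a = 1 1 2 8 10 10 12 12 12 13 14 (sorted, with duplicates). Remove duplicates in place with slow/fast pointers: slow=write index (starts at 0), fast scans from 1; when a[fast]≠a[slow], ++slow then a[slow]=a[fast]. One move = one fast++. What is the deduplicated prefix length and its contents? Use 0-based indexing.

length 7; prefix = [1, 2, 8, 10, 12, 13, 14]

slow=0 fast=1: a[fast]=1=a[slow] dup, fast++
slow=0 fast=2: a[fast]=2≠a[slow]=1 write a[1]=2, slow++,fast++
slow=1 fast=3: a[fast]=8≠a[slow]=2 write a[2]=8, slow++,fast++
slow=2 fast=4: a[fast]=10≠a[slow]=8 write a[3]=10, slow++,fast++
slow=3 fast=5: a[fast]=10=a[slow] dup, fast++
slow=3 fast=6: a[fast]=12≠a[slow]=10 write a[4]=12, slow++,fast++
slow=4 fast=7: a[fast]=12=a[slow] dup, fast++
slow=4 fast=8: a[fast]=12=a[slow] dup, fast++
slow=4 fast=9: a[fast]=13≠a[slow]=12 write a[5]=13, slow++,fast++
slow=5 fast=10: a[fast]=14≠a[slow]=13 write a[6]=14, slow++,fast++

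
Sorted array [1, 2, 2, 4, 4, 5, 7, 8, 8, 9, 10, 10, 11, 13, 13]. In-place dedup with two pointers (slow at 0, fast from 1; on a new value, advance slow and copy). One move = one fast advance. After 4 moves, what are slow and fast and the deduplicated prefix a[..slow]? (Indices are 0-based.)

(s=0,f=1) a[fast]=2≠a[slow]=1 write a[1]=2 → slow++,fast++
(s=1,f=2) a[fast]=2=a[slow] dup → fast++
(s=1,f=3) a[fast]=4≠a[slow]=2 write a[2]=4 → slow++,fast++
(s=2,f=4) a[fast]=4=a[slow] dup → fast++

slow=2, fast=5, prefix=[1, 2, 4]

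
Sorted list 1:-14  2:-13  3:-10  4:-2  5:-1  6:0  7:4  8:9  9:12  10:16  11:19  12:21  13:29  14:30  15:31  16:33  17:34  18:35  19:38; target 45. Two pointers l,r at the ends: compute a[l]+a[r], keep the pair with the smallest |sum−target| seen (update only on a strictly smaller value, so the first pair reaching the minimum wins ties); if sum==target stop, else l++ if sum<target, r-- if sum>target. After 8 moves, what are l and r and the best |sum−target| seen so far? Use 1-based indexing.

l=1 r=19: -14+38=24 d=21 *, l++
l=2 r=19: -13+38=25 d=20 *, l++
l=3 r=19: -10+38=28 d=17 *, l++
l=4 r=19: -2+38=36 d=9 *, l++
l=5 r=19: -1+38=37 d=8 *, l++
l=6 r=19: 0+38=38 d=7 *, l++
l=7 r=19: 4+38=42 d=3 *, l++
l=8 r=19: 9+38=47 d=2 *, r--

l=8, r=18, best |Δ|=2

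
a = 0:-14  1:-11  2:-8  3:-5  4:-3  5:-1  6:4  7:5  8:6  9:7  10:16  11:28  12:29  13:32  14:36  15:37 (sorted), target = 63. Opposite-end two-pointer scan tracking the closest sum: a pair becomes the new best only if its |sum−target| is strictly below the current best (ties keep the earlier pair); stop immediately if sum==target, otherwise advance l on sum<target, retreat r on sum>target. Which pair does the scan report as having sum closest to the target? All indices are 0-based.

[0,15] -14+37=23 d=40 * → l++
[1,15] -11+37=26 d=37 * → l++
[2,15] -8+37=29 d=34 * → l++
[3,15] -5+37=32 d=31 * → l++
[4,15] -3+37=34 d=29 * → l++
[5,15] -1+37=36 d=27 * → l++
[6,15] 4+37=41 d=22 * → l++
[7,15] 5+37=42 d=21 * → l++
[8,15] 6+37=43 d=20 * → l++
[9,15] 7+37=44 d=19 * → l++
[10,15] 16+37=53 d=10 * → l++
[11,15] 28+37=65 d=2 * → r--
[11,14] 28+36=64 d=1 * → r--
[11,13] 28+32=60 d=3 → l++
[12,13] 29+32=61 d=2 → l++

pair (28, 36) with sum 64 (|Δ|=1)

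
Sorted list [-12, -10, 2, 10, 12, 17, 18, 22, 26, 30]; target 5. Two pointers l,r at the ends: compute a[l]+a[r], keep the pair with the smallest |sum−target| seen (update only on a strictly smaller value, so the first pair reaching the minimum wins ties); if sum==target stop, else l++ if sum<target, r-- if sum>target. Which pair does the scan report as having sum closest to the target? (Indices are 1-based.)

pair (-12, 17) with sum 5 (|Δ|=0)

[1,10] -12+30=18 d=13 * → r--
[1,9] -12+26=14 d=9 * → r--
[1,8] -12+22=10 d=5 * → r--
[1,7] -12+18=6 d=1 * → r--
[1,6] -12+17=5 d=0 * → stop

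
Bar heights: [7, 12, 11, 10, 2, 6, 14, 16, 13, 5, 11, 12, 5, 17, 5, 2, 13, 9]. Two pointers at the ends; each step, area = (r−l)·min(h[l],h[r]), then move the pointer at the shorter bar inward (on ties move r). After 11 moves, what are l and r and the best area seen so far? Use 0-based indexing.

l=7, r=13, best area=180

[0,17] min(7,9)*17=119 best=119 * → l++
[1,17] min(12,9)*16=144 best=144 * → r--
[1,16] min(12,13)*15=180 best=180 * → l++
[2,16] min(11,13)*14=154 best=180 → l++
[3,16] min(10,13)*13=130 best=180 → l++
[4,16] min(2,13)*12=24 best=180 → l++
[5,16] min(6,13)*11=66 best=180 → l++
[6,16] min(14,13)*10=130 best=180 → r--
[6,15] min(14,2)*9=18 best=180 → r--
[6,14] min(14,5)*8=40 best=180 → r--
[6,13] min(14,17)*7=98 best=180 → l++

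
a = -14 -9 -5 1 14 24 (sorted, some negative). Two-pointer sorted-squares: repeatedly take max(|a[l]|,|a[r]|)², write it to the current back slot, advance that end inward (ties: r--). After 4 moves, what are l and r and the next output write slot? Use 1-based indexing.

l=3, r=4, next write slot=2

l=1 r=6: |-14|<=|24| out[6]=576, r--
l=1 r=5: |-14|<=|14| out[5]=196, r--
l=1 r=4: |-14|>|1| out[4]=196, l++
l=2 r=4: |-9|>|1| out[3]=81, l++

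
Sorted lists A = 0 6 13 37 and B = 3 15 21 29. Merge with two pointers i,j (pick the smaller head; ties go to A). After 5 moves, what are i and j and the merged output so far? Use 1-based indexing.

i=4, j=3, merged so far=[0, 3, 6, 13, 15]

[i=1,j=1] A[i]=0<=B[j]=3 take 0 → i++
[i=2,j=1] A[i]=6>B[j]=3 take 3 → j++
[i=2,j=2] A[i]=6<=B[j]=15 take 6 → i++
[i=3,j=2] A[i]=13<=B[j]=15 take 13 → i++
[i=4,j=2] A[i]=37>B[j]=15 take 15 → j++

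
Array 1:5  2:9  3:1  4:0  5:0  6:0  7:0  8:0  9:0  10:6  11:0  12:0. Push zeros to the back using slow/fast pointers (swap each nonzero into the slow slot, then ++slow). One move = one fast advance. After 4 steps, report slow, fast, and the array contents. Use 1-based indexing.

slow=4, fast=5, a=[5, 9, 1, 0, 0, 0, 0, 0, 0, 6, 0, 0]

(s=1,f=1) a[fast]=5≠0 swap→a[1]=5 → slow++,fast++
(s=2,f=2) a[fast]=9≠0 swap→a[2]=9 → slow++,fast++
(s=3,f=3) a[fast]=1≠0 swap→a[3]=1 → slow++,fast++
(s=4,f=4) a[fast]=0 → fast++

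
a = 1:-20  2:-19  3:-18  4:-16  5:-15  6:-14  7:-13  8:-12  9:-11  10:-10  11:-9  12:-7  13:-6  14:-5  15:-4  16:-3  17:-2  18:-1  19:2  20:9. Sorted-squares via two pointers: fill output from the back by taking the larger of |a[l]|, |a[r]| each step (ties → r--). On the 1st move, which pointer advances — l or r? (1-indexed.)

l

[1,20] |-20|>|9| out[20]=400 → l++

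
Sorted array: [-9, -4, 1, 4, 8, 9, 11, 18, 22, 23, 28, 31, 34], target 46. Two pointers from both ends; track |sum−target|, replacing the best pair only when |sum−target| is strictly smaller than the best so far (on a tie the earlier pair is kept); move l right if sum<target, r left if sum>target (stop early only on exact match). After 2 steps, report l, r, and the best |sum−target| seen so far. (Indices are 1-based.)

l=1 r=13: -9+34=25 d=21 *, l++
l=2 r=13: -4+34=30 d=16 *, l++

l=3, r=13, best |Δ|=16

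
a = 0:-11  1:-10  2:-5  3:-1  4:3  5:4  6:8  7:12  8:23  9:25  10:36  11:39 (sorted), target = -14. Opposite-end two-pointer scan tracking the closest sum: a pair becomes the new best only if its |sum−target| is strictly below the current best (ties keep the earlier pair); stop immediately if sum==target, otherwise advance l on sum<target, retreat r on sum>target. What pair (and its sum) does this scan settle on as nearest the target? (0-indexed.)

pair (-10, -5) with sum -15 (|Δ|=1)

l=0 r=11: -11+39=28 d=42 *, r--
l=0 r=10: -11+36=25 d=39 *, r--
l=0 r=9: -11+25=14 d=28 *, r--
l=0 r=8: -11+23=12 d=26 *, r--
l=0 r=7: -11+12=1 d=15 *, r--
l=0 r=6: -11+8=-3 d=11 *, r--
l=0 r=5: -11+4=-7 d=7 *, r--
l=0 r=4: -11+3=-8 d=6 *, r--
l=0 r=3: -11+-1=-12 d=2 *, r--
l=0 r=2: -11+-5=-16 d=2, l++
l=1 r=2: -10+-5=-15 d=1 *, l++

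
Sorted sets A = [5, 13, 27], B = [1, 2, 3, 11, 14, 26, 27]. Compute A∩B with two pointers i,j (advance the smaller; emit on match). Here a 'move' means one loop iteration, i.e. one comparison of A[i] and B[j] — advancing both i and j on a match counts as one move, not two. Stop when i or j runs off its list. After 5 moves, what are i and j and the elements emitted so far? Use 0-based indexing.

i=1, j=4, emitted=[]

[i=0,j=0] 5>1 → j++
[i=0,j=1] 5>2 → j++
[i=0,j=2] 5>3 → j++
[i=0,j=3] 5<11 → i++
[i=1,j=3] 13>11 → j++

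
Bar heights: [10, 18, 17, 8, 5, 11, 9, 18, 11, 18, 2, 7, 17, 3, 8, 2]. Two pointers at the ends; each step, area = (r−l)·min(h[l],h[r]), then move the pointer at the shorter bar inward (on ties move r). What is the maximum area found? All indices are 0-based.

[0,15] min(10,2)*15=30 best=30 * → r--
[0,14] min(10,8)*14=112 best=112 * → r--
[0,13] min(10,3)*13=39 best=112 → r--
[0,12] min(10,17)*12=120 best=120 * → l++
[1,12] min(18,17)*11=187 best=187 * → r--
[1,11] min(18,7)*10=70 best=187 → r--
[1,10] min(18,2)*9=18 best=187 → r--
[1,9] min(18,18)*8=144 best=187 → r--
[1,8] min(18,11)*7=77 best=187 → r--
[1,7] min(18,18)*6=108 best=187 → r--
[1,6] min(18,9)*5=45 best=187 → r--
[1,5] min(18,11)*4=44 best=187 → r--
[1,4] min(18,5)*3=15 best=187 → r--
[1,3] min(18,8)*2=16 best=187 → r--
[1,2] min(18,17)*1=17 best=187 → r--

max area = 187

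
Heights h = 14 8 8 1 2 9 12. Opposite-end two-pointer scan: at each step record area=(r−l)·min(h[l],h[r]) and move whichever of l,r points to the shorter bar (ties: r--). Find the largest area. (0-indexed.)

max area = 72

l=0 r=6: min(14,12)*6=72 best=72 *, r--
l=0 r=5: min(14,9)*5=45 best=72, r--
l=0 r=4: min(14,2)*4=8 best=72, r--
l=0 r=3: min(14,1)*3=3 best=72, r--
l=0 r=2: min(14,8)*2=16 best=72, r--
l=0 r=1: min(14,8)*1=8 best=72, r--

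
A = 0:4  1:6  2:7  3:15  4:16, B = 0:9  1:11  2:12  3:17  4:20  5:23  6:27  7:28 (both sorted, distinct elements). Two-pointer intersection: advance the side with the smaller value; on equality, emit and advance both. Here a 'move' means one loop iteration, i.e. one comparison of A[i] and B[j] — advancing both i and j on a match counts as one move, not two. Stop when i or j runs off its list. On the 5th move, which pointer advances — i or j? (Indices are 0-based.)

[i=0,j=0] 4<9 → i++
[i=1,j=0] 6<9 → i++
[i=2,j=0] 7<9 → i++
[i=3,j=0] 15>9 → j++
[i=3,j=1] 15>11 → j++

j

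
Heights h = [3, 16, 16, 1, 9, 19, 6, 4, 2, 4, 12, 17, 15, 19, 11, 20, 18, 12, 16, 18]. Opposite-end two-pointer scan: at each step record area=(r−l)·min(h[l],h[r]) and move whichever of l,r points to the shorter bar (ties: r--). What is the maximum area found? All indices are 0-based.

max area = 288

[0,19] min(3,18)*19=57 best=57 * → l++
[1,19] min(16,18)*18=288 best=288 * → l++
[2,19] min(16,18)*17=272 best=288 → l++
[3,19] min(1,18)*16=16 best=288 → l++
[4,19] min(9,18)*15=135 best=288 → l++
[5,19] min(19,18)*14=252 best=288 → r--
[5,18] min(19,16)*13=208 best=288 → r--
[5,17] min(19,12)*12=144 best=288 → r--
[5,16] min(19,18)*11=198 best=288 → r--
[5,15] min(19,20)*10=190 best=288 → l++
[6,15] min(6,20)*9=54 best=288 → l++
[7,15] min(4,20)*8=32 best=288 → l++
[8,15] min(2,20)*7=14 best=288 → l++
[9,15] min(4,20)*6=24 best=288 → l++
[10,15] min(12,20)*5=60 best=288 → l++
[11,15] min(17,20)*4=68 best=288 → l++
[12,15] min(15,20)*3=45 best=288 → l++
[13,15] min(19,20)*2=38 best=288 → l++
[14,15] min(11,20)*1=11 best=288 → l++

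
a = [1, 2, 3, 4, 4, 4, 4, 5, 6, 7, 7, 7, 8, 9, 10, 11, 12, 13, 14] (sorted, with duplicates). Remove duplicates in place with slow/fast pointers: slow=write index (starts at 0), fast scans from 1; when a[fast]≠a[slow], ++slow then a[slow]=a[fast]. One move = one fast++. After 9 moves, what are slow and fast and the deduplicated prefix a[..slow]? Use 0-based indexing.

slow=6, fast=10, prefix=[1, 2, 3, 4, 5, 6, 7]

slow=0 fast=1: a[fast]=2≠a[slow]=1 write a[1]=2, slow++,fast++
slow=1 fast=2: a[fast]=3≠a[slow]=2 write a[2]=3, slow++,fast++
slow=2 fast=3: a[fast]=4≠a[slow]=3 write a[3]=4, slow++,fast++
slow=3 fast=4: a[fast]=4=a[slow] dup, fast++
slow=3 fast=5: a[fast]=4=a[slow] dup, fast++
slow=3 fast=6: a[fast]=4=a[slow] dup, fast++
slow=3 fast=7: a[fast]=5≠a[slow]=4 write a[4]=5, slow++,fast++
slow=4 fast=8: a[fast]=6≠a[slow]=5 write a[5]=6, slow++,fast++
slow=5 fast=9: a[fast]=7≠a[slow]=6 write a[6]=7, slow++,fast++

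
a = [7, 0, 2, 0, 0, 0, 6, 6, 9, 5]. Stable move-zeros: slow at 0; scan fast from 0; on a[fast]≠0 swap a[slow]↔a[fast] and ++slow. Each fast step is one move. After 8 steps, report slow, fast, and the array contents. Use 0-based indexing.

slow=0 fast=0: a[fast]=7≠0 swap→a[0]=7, slow++,fast++
slow=1 fast=1: a[fast]=0, fast++
slow=1 fast=2: a[fast]=2≠0 swap→a[1]=2, slow++,fast++
slow=2 fast=3: a[fast]=0, fast++
slow=2 fast=4: a[fast]=0, fast++
slow=2 fast=5: a[fast]=0, fast++
slow=2 fast=6: a[fast]=6≠0 swap→a[2]=6, slow++,fast++
slow=3 fast=7: a[fast]=6≠0 swap→a[3]=6, slow++,fast++

slow=4, fast=8, a=[7, 2, 6, 6, 0, 0, 0, 0, 9, 5]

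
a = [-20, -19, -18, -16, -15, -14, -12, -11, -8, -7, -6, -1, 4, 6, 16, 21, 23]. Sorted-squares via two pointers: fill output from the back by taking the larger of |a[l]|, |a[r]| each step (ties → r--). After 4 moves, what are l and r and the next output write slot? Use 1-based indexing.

[1,17] |-20|<=|23| out[17]=529 → r--
[1,16] |-20|<=|21| out[16]=441 → r--
[1,15] |-20|>|16| out[15]=400 → l++
[2,15] |-19|>|16| out[14]=361 → l++

l=3, r=15, next write slot=13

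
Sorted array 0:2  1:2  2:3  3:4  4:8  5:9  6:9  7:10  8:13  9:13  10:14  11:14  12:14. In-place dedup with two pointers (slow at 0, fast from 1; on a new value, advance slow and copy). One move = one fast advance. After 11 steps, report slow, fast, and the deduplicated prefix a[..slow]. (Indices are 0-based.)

slow=0 fast=1: a[fast]=2=a[slow] dup, fast++
slow=0 fast=2: a[fast]=3≠a[slow]=2 write a[1]=3, slow++,fast++
slow=1 fast=3: a[fast]=4≠a[slow]=3 write a[2]=4, slow++,fast++
slow=2 fast=4: a[fast]=8≠a[slow]=4 write a[3]=8, slow++,fast++
slow=3 fast=5: a[fast]=9≠a[slow]=8 write a[4]=9, slow++,fast++
slow=4 fast=6: a[fast]=9=a[slow] dup, fast++
slow=4 fast=7: a[fast]=10≠a[slow]=9 write a[5]=10, slow++,fast++
slow=5 fast=8: a[fast]=13≠a[slow]=10 write a[6]=13, slow++,fast++
slow=6 fast=9: a[fast]=13=a[slow] dup, fast++
slow=6 fast=10: a[fast]=14≠a[slow]=13 write a[7]=14, slow++,fast++
slow=7 fast=11: a[fast]=14=a[slow] dup, fast++

slow=7, fast=12, prefix=[2, 3, 4, 8, 9, 10, 13, 14]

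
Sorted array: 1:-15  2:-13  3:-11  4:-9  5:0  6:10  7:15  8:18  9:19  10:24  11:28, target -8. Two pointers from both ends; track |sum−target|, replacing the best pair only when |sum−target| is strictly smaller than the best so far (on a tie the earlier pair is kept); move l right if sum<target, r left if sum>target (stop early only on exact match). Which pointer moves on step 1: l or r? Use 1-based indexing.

l=1 r=11: -15+28=13 d=21 *, r--

r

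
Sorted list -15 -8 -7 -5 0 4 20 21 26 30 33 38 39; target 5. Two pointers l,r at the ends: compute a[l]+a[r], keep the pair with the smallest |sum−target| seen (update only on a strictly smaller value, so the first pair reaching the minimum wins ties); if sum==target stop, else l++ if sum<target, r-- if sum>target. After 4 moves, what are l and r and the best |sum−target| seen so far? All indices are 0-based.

l=0, r=8, best |Δ|=10

l=0 r=12: -15+39=24 d=19 *, r--
l=0 r=11: -15+38=23 d=18 *, r--
l=0 r=10: -15+33=18 d=13 *, r--
l=0 r=9: -15+30=15 d=10 *, r--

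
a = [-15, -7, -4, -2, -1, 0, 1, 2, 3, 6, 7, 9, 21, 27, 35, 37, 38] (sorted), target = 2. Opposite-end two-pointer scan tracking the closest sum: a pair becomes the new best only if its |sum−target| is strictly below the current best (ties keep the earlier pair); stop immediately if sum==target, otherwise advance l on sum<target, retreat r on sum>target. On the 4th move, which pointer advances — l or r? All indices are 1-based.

[1,17] -15+38=23 d=21 * → r--
[1,16] -15+37=22 d=20 * → r--
[1,15] -15+35=20 d=18 * → r--
[1,14] -15+27=12 d=10 * → r--

r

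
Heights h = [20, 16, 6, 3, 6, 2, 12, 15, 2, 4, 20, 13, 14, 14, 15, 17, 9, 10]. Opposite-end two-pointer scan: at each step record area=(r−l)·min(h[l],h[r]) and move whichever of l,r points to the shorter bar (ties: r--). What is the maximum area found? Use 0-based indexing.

l=0 r=17: min(20,10)*17=170 best=170 *, r--
l=0 r=16: min(20,9)*16=144 best=170, r--
l=0 r=15: min(20,17)*15=255 best=255 *, r--
l=0 r=14: min(20,15)*14=210 best=255, r--
l=0 r=13: min(20,14)*13=182 best=255, r--
l=0 r=12: min(20,14)*12=168 best=255, r--
l=0 r=11: min(20,13)*11=143 best=255, r--
l=0 r=10: min(20,20)*10=200 best=255, r--
l=0 r=9: min(20,4)*9=36 best=255, r--
l=0 r=8: min(20,2)*8=16 best=255, r--
l=0 r=7: min(20,15)*7=105 best=255, r--
l=0 r=6: min(20,12)*6=72 best=255, r--
l=0 r=5: min(20,2)*5=10 best=255, r--
l=0 r=4: min(20,6)*4=24 best=255, r--
l=0 r=3: min(20,3)*3=9 best=255, r--
l=0 r=2: min(20,6)*2=12 best=255, r--
l=0 r=1: min(20,16)*1=16 best=255, r--

max area = 255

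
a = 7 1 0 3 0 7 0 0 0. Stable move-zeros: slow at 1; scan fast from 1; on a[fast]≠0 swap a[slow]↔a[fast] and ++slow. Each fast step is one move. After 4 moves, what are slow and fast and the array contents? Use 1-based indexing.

slow=1 fast=1: a[fast]=7≠0 swap→a[1]=7, slow++,fast++
slow=2 fast=2: a[fast]=1≠0 swap→a[2]=1, slow++,fast++
slow=3 fast=3: a[fast]=0, fast++
slow=3 fast=4: a[fast]=3≠0 swap→a[3]=3, slow++,fast++

slow=4, fast=5, a=[7, 1, 3, 0, 0, 7, 0, 0, 0]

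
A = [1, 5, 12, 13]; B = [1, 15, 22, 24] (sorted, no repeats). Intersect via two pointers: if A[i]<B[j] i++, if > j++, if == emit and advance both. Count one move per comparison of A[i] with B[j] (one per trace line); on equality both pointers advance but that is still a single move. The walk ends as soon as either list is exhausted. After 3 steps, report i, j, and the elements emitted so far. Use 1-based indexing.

i=4, j=2, emitted=[1]

i=1 j=1: 1==1 emit, i++,j++
i=2 j=2: 5<15, i++
i=3 j=2: 12<15, i++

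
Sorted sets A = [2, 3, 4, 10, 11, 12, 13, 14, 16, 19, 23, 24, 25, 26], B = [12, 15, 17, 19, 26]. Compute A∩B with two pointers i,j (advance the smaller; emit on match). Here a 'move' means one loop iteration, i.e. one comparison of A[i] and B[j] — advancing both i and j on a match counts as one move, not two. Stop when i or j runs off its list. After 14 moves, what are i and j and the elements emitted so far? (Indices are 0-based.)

i=0 j=0: 2<12, i++
i=1 j=0: 3<12, i++
i=2 j=0: 4<12, i++
i=3 j=0: 10<12, i++
i=4 j=0: 11<12, i++
i=5 j=0: 12==12 emit, i++,j++
i=6 j=1: 13<15, i++
i=7 j=1: 14<15, i++
i=8 j=1: 16>15, j++
i=8 j=2: 16<17, i++
i=9 j=2: 19>17, j++
i=9 j=3: 19==19 emit, i++,j++
i=10 j=4: 23<26, i++
i=11 j=4: 24<26, i++

i=12, j=4, emitted=[12, 19]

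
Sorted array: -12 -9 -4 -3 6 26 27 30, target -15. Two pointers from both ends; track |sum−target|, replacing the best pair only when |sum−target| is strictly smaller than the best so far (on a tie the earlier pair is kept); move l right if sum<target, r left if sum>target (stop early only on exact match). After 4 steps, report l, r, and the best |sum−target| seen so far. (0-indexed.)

l=0, r=3, best |Δ|=9

[0,7] -12+30=18 d=33 * → r--
[0,6] -12+27=15 d=30 * → r--
[0,5] -12+26=14 d=29 * → r--
[0,4] -12+6=-6 d=9 * → r--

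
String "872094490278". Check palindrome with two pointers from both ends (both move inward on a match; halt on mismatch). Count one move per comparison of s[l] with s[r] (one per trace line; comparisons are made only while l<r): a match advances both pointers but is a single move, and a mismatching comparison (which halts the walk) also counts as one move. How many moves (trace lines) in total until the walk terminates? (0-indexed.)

6 moves

l=0 r=11: '8'=='8', l++,r--
l=1 r=10: '7'=='7', l++,r--
l=2 r=9: '2'=='2', l++,r--
l=3 r=8: '0'=='0', l++,r--
l=4 r=7: '9'=='9', l++,r--
l=5 r=6: '4'=='4', l++,r--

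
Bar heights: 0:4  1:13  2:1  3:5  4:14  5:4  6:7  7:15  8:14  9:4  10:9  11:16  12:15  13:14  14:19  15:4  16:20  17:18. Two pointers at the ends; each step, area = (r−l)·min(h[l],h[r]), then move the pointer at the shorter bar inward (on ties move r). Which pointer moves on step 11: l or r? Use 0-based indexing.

l=0 r=17: min(4,18)*17=68 best=68 *, l++
l=1 r=17: min(13,18)*16=208 best=208 *, l++
l=2 r=17: min(1,18)*15=15 best=208, l++
l=3 r=17: min(5,18)*14=70 best=208, l++
l=4 r=17: min(14,18)*13=182 best=208, l++
l=5 r=17: min(4,18)*12=48 best=208, l++
l=6 r=17: min(7,18)*11=77 best=208, l++
l=7 r=17: min(15,18)*10=150 best=208, l++
l=8 r=17: min(14,18)*9=126 best=208, l++
l=9 r=17: min(4,18)*8=32 best=208, l++
l=10 r=17: min(9,18)*7=63 best=208, l++

l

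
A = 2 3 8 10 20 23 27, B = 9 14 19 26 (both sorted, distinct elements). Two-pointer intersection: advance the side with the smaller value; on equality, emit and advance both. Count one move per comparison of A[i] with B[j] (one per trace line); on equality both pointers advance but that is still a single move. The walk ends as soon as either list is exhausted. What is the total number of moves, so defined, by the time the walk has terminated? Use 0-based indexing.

[i=0,j=0] 2<9 → i++
[i=1,j=0] 3<9 → i++
[i=2,j=0] 8<9 → i++
[i=3,j=0] 10>9 → j++
[i=3,j=1] 10<14 → i++
[i=4,j=1] 20>14 → j++
[i=4,j=2] 20>19 → j++
[i=4,j=3] 20<26 → i++
[i=5,j=3] 23<26 → i++
[i=6,j=3] 27>26 → j++

10 moves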